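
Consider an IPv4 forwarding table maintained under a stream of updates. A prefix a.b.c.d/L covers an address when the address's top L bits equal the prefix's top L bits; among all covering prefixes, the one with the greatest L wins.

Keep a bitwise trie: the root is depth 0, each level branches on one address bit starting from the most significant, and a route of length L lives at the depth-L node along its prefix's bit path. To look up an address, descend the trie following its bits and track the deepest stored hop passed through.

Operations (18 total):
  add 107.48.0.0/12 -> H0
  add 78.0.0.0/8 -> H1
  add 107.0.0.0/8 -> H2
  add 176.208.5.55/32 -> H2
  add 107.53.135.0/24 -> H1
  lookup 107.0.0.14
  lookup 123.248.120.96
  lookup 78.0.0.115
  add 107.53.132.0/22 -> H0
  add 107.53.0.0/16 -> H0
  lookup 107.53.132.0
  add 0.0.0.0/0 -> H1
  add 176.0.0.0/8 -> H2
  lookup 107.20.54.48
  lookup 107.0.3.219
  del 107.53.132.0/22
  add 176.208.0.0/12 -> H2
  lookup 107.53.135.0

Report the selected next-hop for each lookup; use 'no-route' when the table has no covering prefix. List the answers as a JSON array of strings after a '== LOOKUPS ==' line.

Process each operation:
  + 107.48.0.0/12 (H0) depth=12
  + 78.0.0.0/8 (H1) depth=8
  + 107.0.0.0/8 (H2) depth=8
  + 176.208.5.55/32 (H2) depth=32
  + 107.53.135.0/24 (H1) depth=24
  Q 107.0.0.14: descend 0110101100 ; hops seen [H2] ; pick H2
  Q 123.248.120.96: descend 011 ; hops seen [∅] ; pick no-route
  Q 78.0.0.115: descend 01001110 ; hops seen [H1] ; pick H1
  + 107.53.132.0/22 (H0) depth=22
  + 107.53.0.0/16 (H0) depth=16
  Q 107.53.132.0: descend 0110101100110101100001 ; hops seen [H2,H0,H0,H0] ; pick H0
  + 0.0.0.0/0 (H1) depth=0
  + 176.0.0.0/8 (H2) depth=8
  Q 107.20.54.48: descend 0110101100 ; hops seen [H1,H2] ; pick H2
  Q 107.0.3.219: descend 0110101100 ; hops seen [H1,H2] ; pick H2
  - 107.53.132.0/22 clear@22
  + 176.208.0.0/12 (H2) depth=12
  Q 107.53.135.0: descend 011010110011010110000111 ; hops seen [H1,H2,H0,H0,H1] ; pick H1

== LOOKUPS ==
["H2","no-route","H1","H0","H2","H2","H1"]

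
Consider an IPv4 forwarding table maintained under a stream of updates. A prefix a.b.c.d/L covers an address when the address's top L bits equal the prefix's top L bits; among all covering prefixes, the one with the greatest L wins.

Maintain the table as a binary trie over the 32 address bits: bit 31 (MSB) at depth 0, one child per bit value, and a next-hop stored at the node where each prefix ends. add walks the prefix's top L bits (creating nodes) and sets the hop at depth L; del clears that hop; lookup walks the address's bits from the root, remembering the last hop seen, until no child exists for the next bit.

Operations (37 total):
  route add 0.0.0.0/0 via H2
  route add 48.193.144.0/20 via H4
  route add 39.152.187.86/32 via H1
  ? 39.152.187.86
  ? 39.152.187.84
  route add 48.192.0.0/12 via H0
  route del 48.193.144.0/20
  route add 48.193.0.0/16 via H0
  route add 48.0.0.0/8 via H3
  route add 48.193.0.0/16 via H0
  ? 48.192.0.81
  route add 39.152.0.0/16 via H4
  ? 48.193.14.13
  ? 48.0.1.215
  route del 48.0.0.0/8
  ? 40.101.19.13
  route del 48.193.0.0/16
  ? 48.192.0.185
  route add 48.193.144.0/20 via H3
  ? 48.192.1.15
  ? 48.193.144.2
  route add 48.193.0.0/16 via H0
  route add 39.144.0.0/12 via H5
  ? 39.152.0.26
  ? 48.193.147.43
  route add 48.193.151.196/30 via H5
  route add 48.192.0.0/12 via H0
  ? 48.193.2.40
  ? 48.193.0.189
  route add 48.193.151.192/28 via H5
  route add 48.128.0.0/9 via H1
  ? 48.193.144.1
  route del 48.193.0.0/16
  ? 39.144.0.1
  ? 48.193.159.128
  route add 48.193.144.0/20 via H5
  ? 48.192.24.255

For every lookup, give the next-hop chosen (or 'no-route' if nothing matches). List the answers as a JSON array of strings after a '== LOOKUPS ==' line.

Process each operation:
  + 0.0.0.0/0 (H2) depth=0
  + 48.193.144.0/20 (H4) depth=20
  + 39.152.187.86/32 (H1) depth=32
  ? 39.152.187.86  path d0:H2→d1:-→d2:-→d3:-→d4:-→d5:-→d6:-→d7:-→d8:-→d9:-→d10:-→d11:-→d12:-→d13:-→d14:-→d15:-→d16:-→d17:-→d18:-→d19:-→d20:-→d21:-→d22:-→d23:-→d24:-→d25:-→d26:-→d27:-→d28:-→d29:-→d30:-→d31:-→d32:H1  best=H1
  ? 39.152.187.84  path d0:H2→d1:-→d2:-→d3:-→d4:-→d5:-→d6:-→d7:-→d8:-→d9:-→d10:-→d11:-→d12:-→d13:-→d14:-→d15:-→d16:-→d17:-→d18:-→d19:-→d20:-→d21:-→d22:-→d23:-→d24:-→d25:-→d26:-→d27:-→d28:-→d29:-→d30:-  best=H2
  + 48.192.0.0/12 (H0) depth=12
  del 48.193.144.0/20 (clear depth 20)
  + 48.193.0.0/16 (H0) depth=16
  + 48.0.0.0/8 (H3) depth=8
  + 48.193.0.0/16 (H0) depth=16
  ? 48.192.0.81  path d0:H2→d1:-→d2:-→d3:-→d4:-→d5:-→d6:-→d7:-→d8:H3→d9:-→d10:-→d11:-→d12:H0→d13:-→d14:-→d15:-  best=H0
  + 39.152.0.0/16 (H4) depth=16
  ? 48.193.14.13  path d0:H2→d1:-→d2:-→d3:-→d4:-→d5:-→d6:-→d7:-→d8:H3→d9:-→d10:-→d11:-→d12:H0→d13:-→d14:-→d15:-→d16:H0  best=H0
  ? 48.0.1.215  path d0:H2→d1:-→d2:-→d3:-→d4:-→d5:-→d6:-→d7:-→d8:H3  best=H3
  del 48.0.0.0/8 (clear depth 8)
  ? 40.101.19.13  path d0:H2→d1:-→d2:-→d3:-→d4:-  best=H2
  del 48.193.0.0/16 (clear depth 16)
  ? 48.192.0.185  path d0:H2→d1:-→d2:-→d3:-→d4:-→d5:-→d6:-→d7:-→d8:-→d9:-→d10:-→d11:-→d12:H0→d13:-→d14:-→d15:-  best=H0
  + 48.193.144.0/20 (H3) depth=20
  ? 48.192.1.15  path d0:H2→d1:-→d2:-→d3:-→d4:-→d5:-→d6:-→d7:-→d8:-→d9:-→d10:-→d11:-→d12:H0→d13:-→d14:-→d15:-  best=H0
  ? 48.193.144.2  path d0:H2→d1:-→d2:-→d3:-→d4:-→d5:-→d6:-→d7:-→d8:-→d9:-→d10:-→d11:-→d12:H0→d13:-→d14:-→d15:-→d16:-→d17:-→d18:-→d19:-→d20:H3  best=H3
  + 48.193.0.0/16 (H0) depth=16
  + 39.144.0.0/12 (H5) depth=12
  ? 39.152.0.26  path d0:H2→d1:-→d2:-→d3:-→d4:-→d5:-→d6:-→d7:-→d8:-→d9:-→d10:-→d11:-→d12:H5→d13:-→d14:-→d15:-→d16:H4  best=H4
  ? 48.193.147.43  path d0:H2→d1:-→d2:-→d3:-→d4:-→d5:-→d6:-→d7:-→d8:-→d9:-→d10:-→d11:-→d12:H0→d13:-→d14:-→d15:-→d16:H0→d17:-→d18:-→d19:-→d20:H3  best=H3
  + 48.193.151.196/30 (H5) depth=30
  + 48.192.0.0/12 (H0) depth=12
  ? 48.193.2.40  path d0:H2→d1:-→d2:-→d3:-→d4:-→d5:-→d6:-→d7:-→d8:-→d9:-→d10:-→d11:-→d12:H0→d13:-→d14:-→d15:-→d16:H0  best=H0
  ? 48.193.0.189  path d0:H2→d1:-→d2:-→d3:-→d4:-→d5:-→d6:-→d7:-→d8:-→d9:-→d10:-→d11:-→d12:H0→d13:-→d14:-→d15:-→d16:H0  best=H0
  + 48.193.151.192/28 (H5) depth=28
  + 48.128.0.0/9 (H1) depth=9
  ? 48.193.144.1  path d0:H2→d1:-→d2:-→d3:-→d4:-→d5:-→d6:-→d7:-→d8:-→d9:H1→d10:-→d11:-→d12:H0→d13:-→d14:-→d15:-→d16:H0→d17:-→d18:-→d19:-→d20:H3→d21:-  best=H3
  del 48.193.0.0/16 (clear depth 16)
  ? 39.144.0.1  path d0:H2→d1:-→d2:-→d3:-→d4:-→d5:-→d6:-→d7:-→d8:-→d9:-→d10:-→d11:-→d12:H5  best=H5
  ? 48.193.159.128  path d0:H2→d1:-→d2:-→d3:-→d4:-→d5:-→d6:-→d7:-→d8:-→d9:H1→d10:-→d11:-→d12:H0→d13:-→d14:-→d15:-→d16:-→d17:-→d18:-→d19:-→d20:H3  best=H3
  + 48.193.144.0/20 (H5) depth=20
  ? 48.192.24.255  path d0:H2→d1:-→d2:-→d3:-→d4:-→d5:-→d6:-→d7:-→d8:-→d9:H1→d10:-→d11:-→d12:H0→d13:-→d14:-→d15:-  best=H0

== LOOKUPS ==
["H1","H2","H0","H0","H3","H2","H0","H0","H3","H4","H3","H0","H0","H3","H5","H3","H0"]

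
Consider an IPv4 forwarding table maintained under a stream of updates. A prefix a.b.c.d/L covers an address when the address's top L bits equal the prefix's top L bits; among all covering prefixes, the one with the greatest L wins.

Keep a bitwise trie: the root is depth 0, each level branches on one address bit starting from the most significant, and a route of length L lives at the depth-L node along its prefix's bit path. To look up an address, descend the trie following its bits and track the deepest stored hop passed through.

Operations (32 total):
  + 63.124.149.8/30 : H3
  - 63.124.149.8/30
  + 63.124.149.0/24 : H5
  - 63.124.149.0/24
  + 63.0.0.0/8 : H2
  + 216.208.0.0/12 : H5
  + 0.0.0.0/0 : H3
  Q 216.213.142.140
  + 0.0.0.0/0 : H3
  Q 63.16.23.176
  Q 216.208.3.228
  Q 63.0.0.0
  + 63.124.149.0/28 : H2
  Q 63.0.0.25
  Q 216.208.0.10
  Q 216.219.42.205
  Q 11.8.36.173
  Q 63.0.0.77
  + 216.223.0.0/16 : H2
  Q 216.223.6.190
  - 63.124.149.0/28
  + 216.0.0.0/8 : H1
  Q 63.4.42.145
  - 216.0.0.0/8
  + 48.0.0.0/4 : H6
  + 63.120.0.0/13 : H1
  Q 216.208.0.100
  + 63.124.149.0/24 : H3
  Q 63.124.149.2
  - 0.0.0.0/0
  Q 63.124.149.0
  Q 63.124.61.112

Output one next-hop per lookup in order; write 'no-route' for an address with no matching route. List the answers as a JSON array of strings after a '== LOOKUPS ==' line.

Process each operation:
  + 63.124.149.8/30 (H3) depth=30
  del 63.124.149.8/30 (clear depth 30)
  + 63.124.149.0/24 (H5) depth=24
  del 63.124.149.0/24 (clear depth 24)
  + 63.0.0.0/8 (H2) depth=8
  + 216.208.0.0/12 (H5) depth=12
  + 0.0.0.0/0 (H3) depth=0
  ? 216.213.142.140  path d0:H3→d1:-→d2:-→d3:-→d4:-→d5:-→d6:-→d7:-→d8:-→d9:-→d10:-→d11:-→d12:H5  best=H5
  + 0.0.0.0/0 (H3) depth=0
  ? 63.16.23.176  path d0:H3→d1:-→d2:-→d3:-→d4:-→d5:-→d6:-→d7:-→d8:H2→d9:-  best=H2
  ? 216.208.3.228  path d0:H3→d1:-→d2:-→d3:-→d4:-→d5:-→d6:-→d7:-→d8:-→d9:-→d10:-→d11:-→d12:H5  best=H5
  ? 63.0.0.0  path d0:H3→d1:-→d2:-→d3:-→d4:-→d5:-→d6:-→d7:-→d8:H2→d9:-  best=H2
  + 63.124.149.0/28 (H2) depth=28
  ? 63.0.0.25  path d0:H3→d1:-→d2:-→d3:-→d4:-→d5:-→d6:-→d7:-→d8:H2→d9:-  best=H2
  ? 216.208.0.10  path d0:H3→d1:-→d2:-→d3:-→d4:-→d5:-→d6:-→d7:-→d8:-→d9:-→d10:-→d11:-→d12:H5  best=H5
  ? 216.219.42.205  path d0:H3→d1:-→d2:-→d3:-→d4:-→d5:-→d6:-→d7:-→d8:-→d9:-→d10:-→d11:-→d12:H5  best=H5
  ? 11.8.36.173  path d0:H3→d1:-→d2:-  best=H3
  ? 63.0.0.77  path d0:H3→d1:-→d2:-→d3:-→d4:-→d5:-→d6:-→d7:-→d8:H2→d9:-  best=H2
  + 216.223.0.0/16 (H2) depth=16
  ? 216.223.6.190  path d0:H3→d1:-→d2:-→d3:-→d4:-→d5:-→d6:-→d7:-→d8:-→d9:-→d10:-→d11:-→d12:H5→d13:-→d14:-→d15:-→d16:H2  best=H2
  del 63.124.149.0/28 (clear depth 28)
  + 216.0.0.0/8 (H1) depth=8
  ? 63.4.42.145  path d0:H3→d1:-→d2:-→d3:-→d4:-→d5:-→d6:-→d7:-→d8:H2→d9:-  best=H2
  del 216.0.0.0/8 (clear depth 8)
  + 48.0.0.0/4 (H6) depth=4
  + 63.120.0.0/13 (H1) depth=13
  ? 216.208.0.100  path d0:H3→d1:-→d2:-→d3:-→d4:-→d5:-→d6:-→d7:-→d8:-→d9:-→d10:-→d11:-→d12:H5  best=H5
  + 63.124.149.0/24 (H3) depth=24
  ? 63.124.149.2  path d0:H3→d1:-→d2:-→d3:-→d4:H6→d5:-→d6:-→d7:-→d8:H2→d9:-→d10:-→d11:-→d12:-→d13:H1→d14:-→d15:-→d16:-→d17:-→d18:-→d19:-→d20:-→d21:-→d22:-→d23:-→d24:H3→d25:-→d26:-→d27:-→d28:-  best=H3
  del 0.0.0.0/0 (clear depth 0)
  ? 63.124.149.0  path d0:-→d1:-→d2:-→d3:-→d4:H6→d5:-→d6:-→d7:-→d8:H2→d9:-→d10:-→d11:-→d12:-→d13:H1→d14:-→d15:-→d16:-→d17:-→d18:-→d19:-→d20:-→d21:-→d22:-→d23:-→d24:H3→d25:-→d26:-→d27:-→d28:-  best=H3
  ? 63.124.61.112  path d0:-→d1:-→d2:-→d3:-→d4:H6→d5:-→d6:-→d7:-→d8:H2→d9:-→d10:-→d11:-→d12:-→d13:H1→d14:-→d15:-→d16:-  best=H1

== LOOKUPS ==
["H5","H2","H5","H2","H2","H5","H5","H3","H2","H2","H2","H5","H3","H3","H1"]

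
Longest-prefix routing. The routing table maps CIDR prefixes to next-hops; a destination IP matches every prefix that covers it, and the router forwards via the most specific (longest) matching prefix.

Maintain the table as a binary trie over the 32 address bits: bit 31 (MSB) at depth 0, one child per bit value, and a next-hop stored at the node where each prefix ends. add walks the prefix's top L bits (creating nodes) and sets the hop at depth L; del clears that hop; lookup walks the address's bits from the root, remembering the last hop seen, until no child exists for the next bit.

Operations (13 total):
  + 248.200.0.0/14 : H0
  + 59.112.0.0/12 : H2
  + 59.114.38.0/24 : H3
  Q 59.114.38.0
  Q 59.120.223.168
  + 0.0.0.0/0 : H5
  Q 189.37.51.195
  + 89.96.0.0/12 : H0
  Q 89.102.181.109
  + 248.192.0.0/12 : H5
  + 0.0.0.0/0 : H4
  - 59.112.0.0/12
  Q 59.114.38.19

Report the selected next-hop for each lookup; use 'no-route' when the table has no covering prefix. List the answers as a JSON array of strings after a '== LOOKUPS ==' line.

Apply in order:
  + 248.200.0.0/14 (H0) depth=14
  + 59.112.0.0/12 (H2) depth=12
  + 59.114.38.0/24 (H3) depth=24
  lookup 59.114.38.0: bits 001110110111001000100110 walk d0:-→d1:-→d2:-→d3:-→d4:-→d5:-→d6:-→d7:-→d8:-→d9:-→d10:-→d11:-→d12:H2→d13:-→d14:-→d15:-→d16:-→d17:-→d18:-→d19:-→d20:-→d21:-→d22:-→d23:-→d24:H3 -> H3
  lookup 59.120.223.168: bits 001110110111 walk d0:-→d1:-→d2:-→d3:-→d4:-→d5:-→d6:-→d7:-→d8:-→d9:-→d10:-→d11:-→d12:H2 -> H2
  + 0.0.0.0/0 (H5) depth=0
  lookup 189.37.51.195: bits 1 walk d0:H5→d1:- -> H5
  + 89.96.0.0/12 (H0) depth=12
  lookup 89.102.181.109: bits 010110010110 walk d0:H5→d1:-→d2:-→d3:-→d4:-→d5:-→d6:-→d7:-→d8:-→d9:-→d10:-→d11:-→d12:H0 -> H0
  + 248.192.0.0/12 (H5) depth=12
  + 0.0.0.0/0 (H4) depth=0
  del 59.112.0.0/12 (clear depth 12)
  lookup 59.114.38.19: bits 001110110111001000100110 walk d0:H4→d1:-→d2:-→d3:-→d4:-→d5:-→d6:-→d7:-→d8:-→d9:-→d10:-→d11:-→d12:-→d13:-→d14:-→d15:-→d16:-→d17:-→d18:-→d19:-→d20:-→d21:-→d22:-→d23:-→d24:H3 -> H3

== LOOKUPS ==
["H3","H2","H5","H0","H3"]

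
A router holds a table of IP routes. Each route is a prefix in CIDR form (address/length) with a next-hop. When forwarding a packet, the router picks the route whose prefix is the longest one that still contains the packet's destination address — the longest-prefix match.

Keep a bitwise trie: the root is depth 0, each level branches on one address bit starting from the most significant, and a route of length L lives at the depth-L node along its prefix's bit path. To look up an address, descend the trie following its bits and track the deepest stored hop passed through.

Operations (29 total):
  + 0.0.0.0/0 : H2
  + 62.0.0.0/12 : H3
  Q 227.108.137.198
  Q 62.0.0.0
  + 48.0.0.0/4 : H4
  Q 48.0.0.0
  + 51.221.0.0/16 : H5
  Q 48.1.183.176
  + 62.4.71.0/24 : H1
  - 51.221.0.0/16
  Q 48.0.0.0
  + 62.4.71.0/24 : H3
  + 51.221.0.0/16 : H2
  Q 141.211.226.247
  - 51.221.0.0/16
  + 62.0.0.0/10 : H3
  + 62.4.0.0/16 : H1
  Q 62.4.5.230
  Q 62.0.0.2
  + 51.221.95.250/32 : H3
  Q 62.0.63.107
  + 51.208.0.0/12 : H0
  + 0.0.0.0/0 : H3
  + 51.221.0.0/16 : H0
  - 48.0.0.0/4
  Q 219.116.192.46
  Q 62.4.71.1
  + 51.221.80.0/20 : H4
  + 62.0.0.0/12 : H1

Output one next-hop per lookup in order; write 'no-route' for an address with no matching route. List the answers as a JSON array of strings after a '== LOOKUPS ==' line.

Trace:
  + 0.0.0.0/0 (H2) depth=0
  + 62.0.0.0/12 (H3) depth=12
  lookup 227.108.137.198: bits ε walk d0:H2 -> H2
  lookup 62.0.0.0: bits 001111100000 walk d0:H2→d1:-→d2:-→d3:-→d4:-→d5:-→d6:-→d7:-→d8:-→d9:-→d10:-→d11:-→d12:H3 -> H3
  + 48.0.0.0/4 (H4) depth=4
  lookup 48.0.0.0: bits 0011 walk d0:H2→d1:-→d2:-→d3:-→d4:H4 -> H4
  + 51.221.0.0/16 (H5) depth=16
  lookup 48.1.183.176: bits 001100 walk d0:H2→d1:-→d2:-→d3:-→d4:H4→d5:-→d6:- -> H4
  + 62.4.71.0/24 (H1) depth=24
  del 51.221.0.0/16 (clear depth 16)
  lookup 48.0.0.0: bits 001100 walk d0:H2→d1:-→d2:-→d3:-→d4:H4→d5:-→d6:- -> H4
  + 62.4.71.0/24 (H3) depth=24
  + 51.221.0.0/16 (H2) depth=16
  lookup 141.211.226.247: bits ε walk d0:H2 -> H2
  del 51.221.0.0/16 (clear depth 16)
  + 62.0.0.0/10 (H3) depth=10
  + 62.4.0.0/16 (H1) depth=16
  lookup 62.4.5.230: bits 00111110000001000 walk d0:H2→d1:-→d2:-→d3:-→d4:H4→d5:-→d6:-→d7:-→d8:-→d9:-→d10:H3→d11:-→d12:H3→d13:-→d14:-→d15:-→d16:H1→d17:- -> H1
  lookup 62.0.0.2: bits 0011111000000 walk d0:H2→d1:-→d2:-→d3:-→d4:H4→d5:-→d6:-→d7:-→d8:-→d9:-→d10:H3→d11:-→d12:H3→d13:- -> H3
  + 51.221.95.250/32 (H3) depth=32
  lookup 62.0.63.107: bits 0011111000000 walk d0:H2→d1:-→d2:-→d3:-→d4:H4→d5:-→d6:-→d7:-→d8:-→d9:-→d10:H3→d11:-→d12:H3→d13:- -> H3
  + 51.208.0.0/12 (H0) depth=12
  + 0.0.0.0/0 (H3) depth=0
  + 51.221.0.0/16 (H0) depth=16
  del 48.0.0.0/4 (clear depth 4)
  lookup 219.116.192.46: bits ε walk d0:H3 -> H3
  lookup 62.4.71.1: bits 001111100000010001000111 walk d0:H3→d1:-→d2:-→d3:-→d4:-→d5:-→d6:-→d7:-→d8:-→d9:-→d10:H3→d11:-→d12:H3→d13:-→d14:-→d15:-→d16:H1→d17:-→d18:-→d19:-→d20:-→d21:-→d22:-→d23:-→d24:H3 -> H3
  + 51.221.80.0/20 (H4) depth=20
  + 62.0.0.0/12 (H1) depth=12

== LOOKUPS ==
["H2","H3","H4","H4","H4","H2","H1","H3","H3","H3","H3"]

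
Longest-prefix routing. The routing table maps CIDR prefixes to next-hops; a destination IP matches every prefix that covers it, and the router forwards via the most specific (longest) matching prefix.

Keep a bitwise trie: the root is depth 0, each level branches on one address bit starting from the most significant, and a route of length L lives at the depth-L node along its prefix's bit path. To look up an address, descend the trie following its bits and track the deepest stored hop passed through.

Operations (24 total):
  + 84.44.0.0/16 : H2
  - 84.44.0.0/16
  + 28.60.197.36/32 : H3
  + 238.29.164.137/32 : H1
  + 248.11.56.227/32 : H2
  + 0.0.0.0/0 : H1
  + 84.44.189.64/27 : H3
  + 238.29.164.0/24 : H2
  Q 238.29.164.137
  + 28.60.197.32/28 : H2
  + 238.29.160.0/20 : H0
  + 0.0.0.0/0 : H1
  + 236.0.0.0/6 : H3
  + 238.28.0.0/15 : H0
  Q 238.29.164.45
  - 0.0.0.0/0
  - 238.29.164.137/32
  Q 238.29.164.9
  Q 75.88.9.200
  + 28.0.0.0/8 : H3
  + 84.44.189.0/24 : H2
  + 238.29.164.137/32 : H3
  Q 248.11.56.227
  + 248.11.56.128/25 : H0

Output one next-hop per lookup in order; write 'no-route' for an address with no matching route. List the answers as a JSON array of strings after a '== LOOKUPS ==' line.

Process each operation:
  add 84.44.0.0/16 -> H2 at depth 16
  del 84.44.0.0/16 (clear depth 16)
  add 28.60.197.36/32 -> H3 at depth 32
  add 238.29.164.137/32 -> H1 at depth 32
  add 248.11.56.227/32 -> H2 at depth 32
  add 0.0.0.0/0 -> H1 at depth 0
  add 84.44.189.64/27 -> H3 at depth 27
  add 238.29.164.0/24 -> H2 at depth 24
  lookup 238.29.164.137: bits 11101110000111011010010010001001 walk d0:H1→d1:-→d2:-→d3:-→d4:-→d5:-→d6:-→d7:-→d8:-→d9:-→d10:-→d11:-→d12:-→d13:-→d14:-→d15:-→d16:-→d17:-→d18:-→d19:-→d20:-→d21:-→d22:-→d23:-→d24:H2→d25:-→d26:-→d27:-→d28:-→d29:-→d30:-→d31:-→d32:H1 -> H1
  add 28.60.197.32/28 -> H2 at depth 28
  add 238.29.160.0/20 -> H0 at depth 20
  add 0.0.0.0/0 -> H1 at depth 0
  add 236.0.0.0/6 -> H3 at depth 6
  add 238.28.0.0/15 -> H0 at depth 15
  lookup 238.29.164.45: bits 111011100001110110100100 walk d0:H1→d1:-→d2:-→d3:-→d4:-→d5:-→d6:H3→d7:-→d8:-→d9:-→d10:-→d11:-→d12:-→d13:-→d14:-→d15:H0→d16:-→d17:-→d18:-→d19:-→d20:H0→d21:-→d22:-→d23:-→d24:H2 -> H2
  del 0.0.0.0/0 (clear depth 0)
  del 238.29.164.137/32 (clear depth 32)
  lookup 238.29.164.9: bits 111011100001110110100100 walk d0:-→d1:-→d2:-→d3:-→d4:-→d5:-→d6:H3→d7:-→d8:-→d9:-→d10:-→d11:-→d12:-→d13:-→d14:-→d15:H0→d16:-→d17:-→d18:-→d19:-→d20:H0→d21:-→d22:-→d23:-→d24:H2 -> H2
  lookup 75.88.9.200: bits 010 walk d0:-→d1:-→d2:-→d3:- -> no-route
  add 28.0.0.0/8 -> H3 at depth 8
  add 84.44.189.0/24 -> H2 at depth 24
  add 238.29.164.137/32 -> H3 at depth 32
  lookup 248.11.56.227: bits 11111000000010110011100011100011 walk d0:-→d1:-→d2:-→d3:-→d4:-→d5:-→d6:-→d7:-→d8:-→d9:-→d10:-→d11:-→d12:-→d13:-→d14:-→d15:-→d16:-→d17:-→d18:-→d19:-→d20:-→d21:-→d22:-→d23:-→d24:-→d25:-→d26:-→d27:-→d28:-→d29:-→d30:-→d31:-→d32:H2 -> H2
  add 248.11.56.128/25 -> H0 at depth 25

== LOOKUPS ==
["H1","H2","H2","no-route","H2"]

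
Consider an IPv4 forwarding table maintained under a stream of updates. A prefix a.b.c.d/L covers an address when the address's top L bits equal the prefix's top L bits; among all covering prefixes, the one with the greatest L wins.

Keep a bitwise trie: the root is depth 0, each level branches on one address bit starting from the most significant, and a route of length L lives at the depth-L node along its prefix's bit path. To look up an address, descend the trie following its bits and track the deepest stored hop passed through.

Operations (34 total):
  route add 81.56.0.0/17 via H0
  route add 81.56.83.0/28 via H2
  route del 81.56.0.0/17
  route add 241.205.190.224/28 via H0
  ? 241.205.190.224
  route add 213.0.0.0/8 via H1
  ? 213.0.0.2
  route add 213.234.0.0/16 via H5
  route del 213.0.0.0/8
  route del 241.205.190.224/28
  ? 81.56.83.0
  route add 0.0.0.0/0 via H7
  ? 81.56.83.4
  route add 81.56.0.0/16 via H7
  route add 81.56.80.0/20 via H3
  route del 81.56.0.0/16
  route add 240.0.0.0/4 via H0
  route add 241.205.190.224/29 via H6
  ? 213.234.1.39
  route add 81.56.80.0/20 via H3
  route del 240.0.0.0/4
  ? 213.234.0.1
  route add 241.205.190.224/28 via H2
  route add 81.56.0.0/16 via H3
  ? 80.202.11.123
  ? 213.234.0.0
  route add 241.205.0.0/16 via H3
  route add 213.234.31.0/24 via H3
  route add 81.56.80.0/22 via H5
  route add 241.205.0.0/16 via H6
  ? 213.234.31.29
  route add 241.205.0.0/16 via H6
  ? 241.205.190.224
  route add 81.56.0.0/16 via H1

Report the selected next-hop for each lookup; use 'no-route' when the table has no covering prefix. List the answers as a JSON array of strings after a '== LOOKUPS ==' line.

Trace:
  add 81.56.0.0/17 -> H0 at depth 17
  add 81.56.83.0/28 -> H2 at depth 28
  - 81.56.0.0/17 clear@17
  add 241.205.190.224/28 -> H0 at depth 28
  Q 241.205.190.224: descend 1111000111001101101111101110 ; hops seen [H0] ; pick H0
  add 213.0.0.0/8 -> H1 at depth 8
  Q 213.0.0.2: descend 11010101 ; hops seen [H1] ; pick H1
  add 213.234.0.0/16 -> H5 at depth 16
  - 213.0.0.0/8 clear@8
  - 241.205.190.224/28 clear@28
  Q 81.56.83.0: descend 0101000100111000010100110000 ; hops seen [H2] ; pick H2
  add 0.0.0.0/0 -> H7 at depth 0
  Q 81.56.83.4: descend 0101000100111000010100110000 ; hops seen [H7,H2] ; pick H2
  add 81.56.0.0/16 -> H7 at depth 16
  add 81.56.80.0/20 -> H3 at depth 20
  - 81.56.0.0/16 clear@16
  add 240.0.0.0/4 -> H0 at depth 4
  add 241.205.190.224/29 -> H6 at depth 29
  Q 213.234.1.39: descend 1101010111101010 ; hops seen [H7,H5] ; pick H5
  add 81.56.80.0/20 -> H3 at depth 20
  - 240.0.0.0/4 clear@4
  Q 213.234.0.1: descend 1101010111101010 ; hops seen [H7,H5] ; pick H5
  add 241.205.190.224/28 -> H2 at depth 28
  add 81.56.0.0/16 -> H3 at depth 16
  Q 80.202.11.123: descend 0101000 ; hops seen [H7] ; pick H7
  Q 213.234.0.0: descend 1101010111101010 ; hops seen [H7,H5] ; pick H5
  add 241.205.0.0/16 -> H3 at depth 16
  add 213.234.31.0/24 -> H3 at depth 24
  add 81.56.80.0/22 -> H5 at depth 22
  add 241.205.0.0/16 -> H6 at depth 16
  Q 213.234.31.29: descend 110101011110101000011111 ; hops seen [H7,H5,H3] ; pick H3
  add 241.205.0.0/16 -> H6 at depth 16
  Q 241.205.190.224: descend 11110001110011011011111011100 ; hops seen [H7,H6,H2,H6] ; pick H6
  add 81.56.0.0/16 -> H1 at depth 16

== LOOKUPS ==
["H0","H1","H2","H2","H5","H5","H7","H5","H3","H6"]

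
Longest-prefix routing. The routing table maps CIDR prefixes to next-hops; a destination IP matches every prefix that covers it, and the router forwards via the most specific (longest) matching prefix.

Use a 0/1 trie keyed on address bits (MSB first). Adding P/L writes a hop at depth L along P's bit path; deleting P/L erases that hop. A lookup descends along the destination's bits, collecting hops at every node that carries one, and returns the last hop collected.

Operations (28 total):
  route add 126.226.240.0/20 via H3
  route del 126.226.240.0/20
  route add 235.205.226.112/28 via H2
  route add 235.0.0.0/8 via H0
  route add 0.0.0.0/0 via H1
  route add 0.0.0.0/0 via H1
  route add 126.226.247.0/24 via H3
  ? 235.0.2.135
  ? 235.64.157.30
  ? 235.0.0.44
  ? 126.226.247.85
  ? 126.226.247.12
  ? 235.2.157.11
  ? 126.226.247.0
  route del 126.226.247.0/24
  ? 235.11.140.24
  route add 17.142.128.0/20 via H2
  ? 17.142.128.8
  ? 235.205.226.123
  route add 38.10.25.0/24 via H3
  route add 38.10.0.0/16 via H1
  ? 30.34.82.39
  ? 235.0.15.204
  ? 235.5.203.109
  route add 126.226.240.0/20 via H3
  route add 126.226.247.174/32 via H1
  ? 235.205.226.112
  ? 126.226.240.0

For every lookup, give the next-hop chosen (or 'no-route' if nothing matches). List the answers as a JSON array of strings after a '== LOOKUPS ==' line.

Process each operation:
  add 126.226.240.0/20 -> H3 at depth 20
  del 126.226.240.0/20 (clear depth 20)
  add 235.205.226.112/28 -> H2 at depth 28
  add 235.0.0.0/8 -> H0 at depth 8
  add 0.0.0.0/0 -> H1 at depth 0
  add 0.0.0.0/0 -> H1 at depth 0
  add 126.226.247.0/24 -> H3 at depth 24
  Q 235.0.2.135: descend 11101011 ; hops seen [H1,H0] ; pick H0
  Q 235.64.157.30: descend 11101011 ; hops seen [H1,H0] ; pick H0
  Q 235.0.0.44: descend 11101011 ; hops seen [H1,H0] ; pick H0
  Q 126.226.247.85: descend 011111101110001011110111 ; hops seen [H1,H3] ; pick H3
  Q 126.226.247.12: descend 011111101110001011110111 ; hops seen [H1,H3] ; pick H3
  Q 235.2.157.11: descend 11101011 ; hops seen [H1,H0] ; pick H0
  Q 126.226.247.0: descend 011111101110001011110111 ; hops seen [H1,H3] ; pick H3
  del 126.226.247.0/24 (clear depth 24)
  Q 235.11.140.24: descend 11101011 ; hops seen [H1,H0] ; pick H0
  add 17.142.128.0/20 -> H2 at depth 20
  Q 17.142.128.8: descend 00010001100011101000 ; hops seen [H1,H2] ; pick H2
  Q 235.205.226.123: descend 1110101111001101111000100111 ; hops seen [H1,H0,H2] ; pick H2
  add 38.10.25.0/24 -> H3 at depth 24
  add 38.10.0.0/16 -> H1 at depth 16
  Q 30.34.82.39: descend 0001 ; hops seen [H1] ; pick H1
  Q 235.0.15.204: descend 11101011 ; hops seen [H1,H0] ; pick H0
  Q 235.5.203.109: descend 11101011 ; hops seen [H1,H0] ; pick H0
  add 126.226.240.0/20 -> H3 at depth 20
  add 126.226.247.174/32 -> H1 at depth 32
  Q 235.205.226.112: descend 1110101111001101111000100111 ; hops seen [H1,H0,H2] ; pick H2
  Q 126.226.240.0: descend 011111101110001011110 ; hops seen [H1,H3] ; pick H3

== LOOKUPS ==
["H0","H0","H0","H3","H3","H0","H3","H0","H2","H2","H1","H0","H0","H2","H3"]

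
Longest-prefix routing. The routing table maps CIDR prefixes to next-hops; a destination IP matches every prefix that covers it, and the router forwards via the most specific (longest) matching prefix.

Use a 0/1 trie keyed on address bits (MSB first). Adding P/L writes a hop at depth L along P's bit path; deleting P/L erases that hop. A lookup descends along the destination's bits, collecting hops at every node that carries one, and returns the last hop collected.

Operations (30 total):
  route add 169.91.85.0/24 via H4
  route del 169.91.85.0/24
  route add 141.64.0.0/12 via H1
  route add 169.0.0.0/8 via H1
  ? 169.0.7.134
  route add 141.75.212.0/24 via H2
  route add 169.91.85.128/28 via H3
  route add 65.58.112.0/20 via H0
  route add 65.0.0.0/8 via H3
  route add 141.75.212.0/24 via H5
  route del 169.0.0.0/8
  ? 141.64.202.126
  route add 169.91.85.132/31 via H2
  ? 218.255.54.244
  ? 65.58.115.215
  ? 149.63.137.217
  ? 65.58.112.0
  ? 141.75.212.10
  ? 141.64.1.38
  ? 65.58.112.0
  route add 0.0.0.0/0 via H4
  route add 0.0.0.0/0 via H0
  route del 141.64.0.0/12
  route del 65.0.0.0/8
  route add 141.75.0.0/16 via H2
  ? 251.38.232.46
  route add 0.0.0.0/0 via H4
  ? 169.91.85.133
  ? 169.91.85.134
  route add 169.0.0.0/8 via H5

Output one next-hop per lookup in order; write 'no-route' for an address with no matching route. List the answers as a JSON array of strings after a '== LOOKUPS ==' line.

Process each operation:
  + 169.91.85.0/24 (H4) depth=24
  del 169.91.85.0/24 (clear depth 24)
  + 141.64.0.0/12 (H1) depth=12
  + 169.0.0.0/8 (H1) depth=8
  Q 169.0.7.134: descend 101010010 ; hops seen [H1] ; pick H1
  + 141.75.212.0/24 (H2) depth=24
  + 169.91.85.128/28 (H3) depth=28
  + 65.58.112.0/20 (H0) depth=20
  + 65.0.0.0/8 (H3) depth=8
  + 141.75.212.0/24 (H5) depth=24
  del 169.0.0.0/8 (clear depth 8)
  Q 141.64.202.126: descend 100011010100 ; hops seen [H1] ; pick H1
  + 169.91.85.132/31 (H2) depth=31
  Q 218.255.54.244: descend 1 ; hops seen [∅] ; pick no-route
  Q 65.58.115.215: descend 01000001001110100111 ; hops seen [H3,H0] ; pick H0
  Q 149.63.137.217: descend 100 ; hops seen [∅] ; pick no-route
  Q 65.58.112.0: descend 01000001001110100111 ; hops seen [H3,H0] ; pick H0
  Q 141.75.212.10: descend 100011010100101111010100 ; hops seen [H1,H5] ; pick H5
  Q 141.64.1.38: descend 100011010100 ; hops seen [H1] ; pick H1
  Q 65.58.112.0: descend 01000001001110100111 ; hops seen [H3,H0] ; pick H0
  + 0.0.0.0/0 (H4) depth=0
  + 0.0.0.0/0 (H0) depth=0
  del 141.64.0.0/12 (clear depth 12)
  del 65.0.0.0/8 (clear depth 8)
  + 141.75.0.0/16 (H2) depth=16
  Q 251.38.232.46: descend 1 ; hops seen [H0] ; pick H0
  + 0.0.0.0/0 (H4) depth=0
  Q 169.91.85.133: descend 1010100101011011010101011000010 ; hops seen [H4,H3,H2] ; pick H2
  Q 169.91.85.134: descend 101010010101101101010101100001 ; hops seen [H4,H3] ; pick H3
  + 169.0.0.0/8 (H5) depth=8

== LOOKUPS ==
["H1","H1","no-route","H0","no-route","H0","H5","H1","H0","H0","H2","H3"]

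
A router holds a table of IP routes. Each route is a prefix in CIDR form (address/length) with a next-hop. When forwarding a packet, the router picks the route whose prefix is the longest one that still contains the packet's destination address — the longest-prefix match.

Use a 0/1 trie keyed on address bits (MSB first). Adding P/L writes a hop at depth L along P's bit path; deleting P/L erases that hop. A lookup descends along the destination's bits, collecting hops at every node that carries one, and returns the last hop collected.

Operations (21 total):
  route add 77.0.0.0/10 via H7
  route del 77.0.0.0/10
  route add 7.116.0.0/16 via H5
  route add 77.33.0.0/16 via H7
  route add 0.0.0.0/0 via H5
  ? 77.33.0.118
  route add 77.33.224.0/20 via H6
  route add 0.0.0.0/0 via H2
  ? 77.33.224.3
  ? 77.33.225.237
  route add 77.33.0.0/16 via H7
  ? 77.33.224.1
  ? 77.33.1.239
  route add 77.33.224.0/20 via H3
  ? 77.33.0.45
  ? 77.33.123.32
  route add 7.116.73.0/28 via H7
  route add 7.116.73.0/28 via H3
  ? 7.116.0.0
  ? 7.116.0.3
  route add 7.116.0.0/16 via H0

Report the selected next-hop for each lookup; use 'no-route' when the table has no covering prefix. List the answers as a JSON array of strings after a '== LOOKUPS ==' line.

Apply in order:
  add 77.0.0.0/10 -> H7 at depth 10
  - 77.0.0.0/10 clear@10
  add 7.116.0.0/16 -> H5 at depth 16
  add 77.33.0.0/16 -> H7 at depth 16
  add 0.0.0.0/0 -> H5 at depth 0
  ? 77.33.0.118  path d0:H5→d1:-→d2:-→d3:-→d4:-→d5:-→d6:-→d7:-→d8:-→d9:-→d10:-→d11:-→d12:-→d13:-→d14:-→d15:-→d16:H7  best=H7
  add 77.33.224.0/20 -> H6 at depth 20
  add 0.0.0.0/0 -> H2 at depth 0
  ? 77.33.224.3  path d0:H2→d1:-→d2:-→d3:-→d4:-→d5:-→d6:-→d7:-→d8:-→d9:-→d10:-→d11:-→d12:-→d13:-→d14:-→d15:-→d16:H7→d17:-→d18:-→d19:-→d20:H6  best=H6
  ? 77.33.225.237  path d0:H2→d1:-→d2:-→d3:-→d4:-→d5:-→d6:-→d7:-→d8:-→d9:-→d10:-→d11:-→d12:-→d13:-→d14:-→d15:-→d16:H7→d17:-→d18:-→d19:-→d20:H6  best=H6
  add 77.33.0.0/16 -> H7 at depth 16
  ? 77.33.224.1  path d0:H2→d1:-→d2:-→d3:-→d4:-→d5:-→d6:-→d7:-→d8:-→d9:-→d10:-→d11:-→d12:-→d13:-→d14:-→d15:-→d16:H7→d17:-→d18:-→d19:-→d20:H6  best=H6
  ? 77.33.1.239  path d0:H2→d1:-→d2:-→d3:-→d4:-→d5:-→d6:-→d7:-→d8:-→d9:-→d10:-→d11:-→d12:-→d13:-→d14:-→d15:-→d16:H7  best=H7
  add 77.33.224.0/20 -> H3 at depth 20
  ? 77.33.0.45  path d0:H2→d1:-→d2:-→d3:-→d4:-→d5:-→d6:-→d7:-→d8:-→d9:-→d10:-→d11:-→d12:-→d13:-→d14:-→d15:-→d16:H7  best=H7
  ? 77.33.123.32  path d0:H2→d1:-→d2:-→d3:-→d4:-→d5:-→d6:-→d7:-→d8:-→d9:-→d10:-→d11:-→d12:-→d13:-→d14:-→d15:-→d16:H7  best=H7
  add 7.116.73.0/28 -> H7 at depth 28
  add 7.116.73.0/28 -> H3 at depth 28
  ? 7.116.0.0  path d0:H2→d1:-→d2:-→d3:-→d4:-→d5:-→d6:-→d7:-→d8:-→d9:-→d10:-→d11:-→d12:-→d13:-→d14:-→d15:-→d16:H5→d17:-  best=H5
  ? 7.116.0.3  path d0:H2→d1:-→d2:-→d3:-→d4:-→d5:-→d6:-→d7:-→d8:-→d9:-→d10:-→d11:-→d12:-→d13:-→d14:-→d15:-→d16:H5→d17:-  best=H5
  add 7.116.0.0/16 -> H0 at depth 16

== LOOKUPS ==
["H7","H6","H6","H6","H7","H7","H7","H5","H5"]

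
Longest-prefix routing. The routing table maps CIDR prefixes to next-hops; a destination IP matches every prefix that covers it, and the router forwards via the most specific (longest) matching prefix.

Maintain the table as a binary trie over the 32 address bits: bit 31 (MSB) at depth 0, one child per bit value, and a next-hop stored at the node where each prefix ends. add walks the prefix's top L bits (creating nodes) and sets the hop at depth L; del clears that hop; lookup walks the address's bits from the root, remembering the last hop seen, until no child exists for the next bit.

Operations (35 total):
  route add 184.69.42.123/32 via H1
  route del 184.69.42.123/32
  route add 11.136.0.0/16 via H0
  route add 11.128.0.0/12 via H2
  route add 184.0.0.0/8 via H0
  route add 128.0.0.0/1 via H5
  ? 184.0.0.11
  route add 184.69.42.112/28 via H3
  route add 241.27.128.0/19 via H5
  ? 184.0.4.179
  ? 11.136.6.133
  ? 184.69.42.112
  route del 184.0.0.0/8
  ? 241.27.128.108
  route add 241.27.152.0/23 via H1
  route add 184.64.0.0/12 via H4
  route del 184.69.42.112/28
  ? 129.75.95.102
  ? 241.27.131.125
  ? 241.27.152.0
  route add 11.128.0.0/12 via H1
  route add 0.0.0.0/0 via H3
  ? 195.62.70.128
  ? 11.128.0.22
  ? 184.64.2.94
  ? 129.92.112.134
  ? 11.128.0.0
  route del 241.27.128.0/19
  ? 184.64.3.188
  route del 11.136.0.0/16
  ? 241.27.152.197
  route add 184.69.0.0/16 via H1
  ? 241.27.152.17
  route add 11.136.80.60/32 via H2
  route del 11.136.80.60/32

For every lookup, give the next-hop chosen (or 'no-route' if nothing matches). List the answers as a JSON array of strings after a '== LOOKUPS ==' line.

Trace:
  add 184.69.42.123/32 -> H1 at depth 32
  - 184.69.42.123/32 clear@32
  add 11.136.0.0/16 -> H0 at depth 16
  add 11.128.0.0/12 -> H2 at depth 12
  add 184.0.0.0/8 -> H0 at depth 8
  add 128.0.0.0/1 -> H5 at depth 1
  Q 184.0.0.11: descend 101110000 ; hops seen [H5,H0] ; pick H0
  add 184.69.42.112/28 -> H3 at depth 28
  add 241.27.128.0/19 -> H5 at depth 19
  Q 184.0.4.179: descend 101110000 ; hops seen [H5,H0] ; pick H0
  Q 11.136.6.133: descend 0000101110001000 ; hops seen [H2,H0] ; pick H0
  Q 184.69.42.112: descend 1011100001000101001010100111 ; hops seen [H5,H0,H3] ; pick H3
  - 184.0.0.0/8 clear@8
  Q 241.27.128.108: descend 1111000100011011100 ; hops seen [H5,H5] ; pick H5
  add 241.27.152.0/23 -> H1 at depth 23
  add 184.64.0.0/12 -> H4 at depth 12
  - 184.69.42.112/28 clear@28
  Q 129.75.95.102: descend 10 ; hops seen [H5] ; pick H5
  Q 241.27.131.125: descend 1111000100011011100 ; hops seen [H5,H5] ; pick H5
  Q 241.27.152.0: descend 11110001000110111001100 ; hops seen [H5,H5,H1] ; pick H1
  add 11.128.0.0/12 -> H1 at depth 12
  add 0.0.0.0/0 -> H3 at depth 0
  Q 195.62.70.128: descend 11 ; hops seen [H3,H5] ; pick H5
  Q 11.128.0.22: descend 000010111000 ; hops seen [H3,H1] ; pick H1
  Q 184.64.2.94: descend 1011100001000 ; hops seen [H3,H5,H4] ; pick H4
  Q 129.92.112.134: descend 10 ; hops seen [H3,H5] ; pick H5
  Q 11.128.0.0: descend 000010111000 ; hops seen [H3,H1] ; pick H1
  - 241.27.128.0/19 clear@19
  Q 184.64.3.188: descend 1011100001000 ; hops seen [H3,H5,H4] ; pick H4
  - 11.136.0.0/16 clear@16
  Q 241.27.152.197: descend 11110001000110111001100 ; hops seen [H3,H5,H1] ; pick H1
  add 184.69.0.0/16 -> H1 at depth 16
  Q 241.27.152.17: descend 11110001000110111001100 ; hops seen [H3,H5,H1] ; pick H1
  add 11.136.80.60/32 -> H2 at depth 32
  - 11.136.80.60/32 clear@32

== LOOKUPS ==
["H0","H0","H0","H3","H5","H5","H5","H1","H5","H1","H4","H5","H1","H4","H1","H1"]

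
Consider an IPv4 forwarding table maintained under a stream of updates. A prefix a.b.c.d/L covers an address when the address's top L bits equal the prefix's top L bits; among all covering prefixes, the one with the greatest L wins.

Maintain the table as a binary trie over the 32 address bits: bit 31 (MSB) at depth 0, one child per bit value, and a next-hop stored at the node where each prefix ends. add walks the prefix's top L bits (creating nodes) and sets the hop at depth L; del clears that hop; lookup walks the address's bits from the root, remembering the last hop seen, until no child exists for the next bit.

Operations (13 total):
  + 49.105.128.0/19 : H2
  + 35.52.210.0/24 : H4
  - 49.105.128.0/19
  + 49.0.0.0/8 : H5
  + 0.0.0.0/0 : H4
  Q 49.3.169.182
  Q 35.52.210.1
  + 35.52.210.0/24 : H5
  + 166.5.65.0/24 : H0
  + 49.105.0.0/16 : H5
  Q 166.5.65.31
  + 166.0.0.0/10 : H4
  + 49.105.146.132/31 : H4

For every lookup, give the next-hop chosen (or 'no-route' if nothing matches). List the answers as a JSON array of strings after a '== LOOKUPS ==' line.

Trace:
  + 49.105.128.0/19 (H2) depth=19
  + 35.52.210.0/24 (H4) depth=24
  - 49.105.128.0/19 clear@19
  + 49.0.0.0/8 (H5) depth=8
  + 0.0.0.0/0 (H4) depth=0
  ? 49.3.169.182  path d0:H4→d1:-→d2:-→d3:-→d4:-→d5:-→d6:-→d7:-→d8:H5→d9:-  best=H5
  ? 35.52.210.1  path d0:H4→d1:-→d2:-→d3:-→d4:-→d5:-→d6:-→d7:-→d8:-→d9:-→d10:-→d11:-→d12:-→d13:-→d14:-→d15:-→d16:-→d17:-→d18:-→d19:-→d20:-→d21:-→d22:-→d23:-→d24:H4  best=H4
  + 35.52.210.0/24 (H5) depth=24
  + 166.5.65.0/24 (H0) depth=24
  + 49.105.0.0/16 (H5) depth=16
  ? 166.5.65.31  path d0:H4→d1:-→d2:-→d3:-→d4:-→d5:-→d6:-→d7:-→d8:-→d9:-→d10:-→d11:-→d12:-→d13:-→d14:-→d15:-→d16:-→d17:-→d18:-→d19:-→d20:-→d21:-→d22:-→d23:-→d24:H0  best=H0
  + 166.0.0.0/10 (H4) depth=10
  + 49.105.146.132/31 (H4) depth=31

== LOOKUPS ==
["H5","H4","H0"]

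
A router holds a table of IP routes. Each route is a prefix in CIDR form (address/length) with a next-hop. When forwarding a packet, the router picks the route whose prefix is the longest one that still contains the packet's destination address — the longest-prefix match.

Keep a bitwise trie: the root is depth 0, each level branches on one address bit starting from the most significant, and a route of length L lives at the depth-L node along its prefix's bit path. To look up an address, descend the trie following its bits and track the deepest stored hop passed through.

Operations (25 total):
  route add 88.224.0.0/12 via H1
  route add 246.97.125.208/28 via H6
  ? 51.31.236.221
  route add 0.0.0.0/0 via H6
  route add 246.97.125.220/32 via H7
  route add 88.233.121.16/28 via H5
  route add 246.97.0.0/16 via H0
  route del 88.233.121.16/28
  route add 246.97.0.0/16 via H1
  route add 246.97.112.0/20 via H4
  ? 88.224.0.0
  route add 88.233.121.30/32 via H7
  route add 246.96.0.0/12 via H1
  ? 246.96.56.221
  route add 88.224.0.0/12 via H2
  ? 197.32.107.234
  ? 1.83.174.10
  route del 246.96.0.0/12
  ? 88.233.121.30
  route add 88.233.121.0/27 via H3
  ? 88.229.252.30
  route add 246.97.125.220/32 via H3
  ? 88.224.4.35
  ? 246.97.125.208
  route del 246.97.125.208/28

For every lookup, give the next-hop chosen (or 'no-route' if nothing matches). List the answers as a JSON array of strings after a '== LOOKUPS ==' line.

Apply in order:
  + 88.224.0.0/12 (H1) depth=12
  + 246.97.125.208/28 (H6) depth=28
  Q 51.31.236.221: descend 0 ; hops seen [∅] ; pick no-route
  + 0.0.0.0/0 (H6) depth=0
  + 246.97.125.220/32 (H7) depth=32
  + 88.233.121.16/28 (H5) depth=28
  + 246.97.0.0/16 (H0) depth=16
  del 88.233.121.16/28 (clear depth 28)
  + 246.97.0.0/16 (H1) depth=16
  + 246.97.112.0/20 (H4) depth=20
  Q 88.224.0.0: descend 010110001110 ; hops seen [H6,H1] ; pick H1
  + 88.233.121.30/32 (H7) depth=32
  + 246.96.0.0/12 (H1) depth=12
  Q 246.96.56.221: descend 111101100110000 ; hops seen [H6,H1] ; pick H1
  + 88.224.0.0/12 (H2) depth=12
  Q 197.32.107.234: descend 11 ; hops seen [H6] ; pick H6
  Q 1.83.174.10: descend 0 ; hops seen [H6] ; pick H6
  del 246.96.0.0/12 (clear depth 12)
  Q 88.233.121.30: descend 01011000111010010111100100011110 ; hops seen [H6,H2,H7] ; pick H7
  + 88.233.121.0/27 (H3) depth=27
  Q 88.229.252.30: descend 010110001110 ; hops seen [H6,H2] ; pick H2
  + 246.97.125.220/32 (H3) depth=32
  Q 88.224.4.35: descend 010110001110 ; hops seen [H6,H2] ; pick H2
  Q 246.97.125.208: descend 1111011001100001011111011101 ; hops seen [H6,H1,H4,H6] ; pick H6
  del 246.97.125.208/28 (clear depth 28)

== LOOKUPS ==
["no-route","H1","H1","H6","H6","H7","H2","H2","H6"]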